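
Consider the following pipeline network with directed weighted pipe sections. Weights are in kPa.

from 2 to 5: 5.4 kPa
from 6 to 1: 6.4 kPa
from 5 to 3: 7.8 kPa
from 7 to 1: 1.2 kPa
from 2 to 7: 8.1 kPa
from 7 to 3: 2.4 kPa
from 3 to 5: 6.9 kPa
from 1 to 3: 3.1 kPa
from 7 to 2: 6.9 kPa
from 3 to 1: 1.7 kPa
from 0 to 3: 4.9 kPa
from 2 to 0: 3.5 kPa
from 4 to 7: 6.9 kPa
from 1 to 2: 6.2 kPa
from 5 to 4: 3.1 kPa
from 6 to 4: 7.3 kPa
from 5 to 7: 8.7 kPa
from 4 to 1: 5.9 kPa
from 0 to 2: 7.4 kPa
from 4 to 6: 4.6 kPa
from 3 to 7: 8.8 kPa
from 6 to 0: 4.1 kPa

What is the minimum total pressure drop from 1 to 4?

13.1 kPa

Candidate routes:
1 → 2 → 5 → 4: 6.2+5.4+3.1 = 14.7
1 → 3 → 5 → 4: 3.1+6.9+3.1 = 13.1
1 → 2 → 0 → 3 → 5 → 4: 6.2+3.5+4.9+6.9+3.1 = 24.6
The minimum is 13.1 kPa via 1 → 3 → 5 → 4.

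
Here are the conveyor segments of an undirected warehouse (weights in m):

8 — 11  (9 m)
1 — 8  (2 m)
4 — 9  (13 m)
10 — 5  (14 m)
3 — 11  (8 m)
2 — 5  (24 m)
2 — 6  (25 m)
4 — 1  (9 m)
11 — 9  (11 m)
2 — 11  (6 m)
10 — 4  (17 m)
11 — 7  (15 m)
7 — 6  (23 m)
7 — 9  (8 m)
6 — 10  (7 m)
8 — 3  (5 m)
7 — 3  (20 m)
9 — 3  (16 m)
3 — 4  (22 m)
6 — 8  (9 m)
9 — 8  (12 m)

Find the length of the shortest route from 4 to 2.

26 m

Candidate routes:
4–9–11–2: 13+11+6 = 30
4–1–8–11–2: 9+2+9+6 = 26
Cheapest is 4–1–8–11–2 at 26 m.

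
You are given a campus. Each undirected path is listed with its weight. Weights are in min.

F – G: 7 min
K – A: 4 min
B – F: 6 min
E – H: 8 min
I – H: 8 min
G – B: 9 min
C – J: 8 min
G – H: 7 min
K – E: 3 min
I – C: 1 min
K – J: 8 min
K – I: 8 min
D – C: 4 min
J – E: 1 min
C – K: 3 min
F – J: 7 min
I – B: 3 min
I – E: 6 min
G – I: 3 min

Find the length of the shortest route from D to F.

Compare a few routes:
D → C → I → G → F: 4+1+3+7 = 15
D → C → I → B → F: 4+1+3+6 = 14
D → C → K → E → J → F: 4+3+3+1+7 = 18
Cheapest is D → C → I → B → F at 14 min.

14 min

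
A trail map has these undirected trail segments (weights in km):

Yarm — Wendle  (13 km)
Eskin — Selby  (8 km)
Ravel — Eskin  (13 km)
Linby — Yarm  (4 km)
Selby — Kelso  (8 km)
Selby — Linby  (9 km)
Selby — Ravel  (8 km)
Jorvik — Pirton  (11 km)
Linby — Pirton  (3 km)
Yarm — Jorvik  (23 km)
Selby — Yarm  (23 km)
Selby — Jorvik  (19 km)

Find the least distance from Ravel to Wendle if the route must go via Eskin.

Best Ravel to Eskin: Ravel–Eskin costing 13
Shortest Eskin→Wendle: Eskin–Selby–Linby–Yarm–Wendle = 34
Total via Eskin: 13 + 34 = 47 km.

47 km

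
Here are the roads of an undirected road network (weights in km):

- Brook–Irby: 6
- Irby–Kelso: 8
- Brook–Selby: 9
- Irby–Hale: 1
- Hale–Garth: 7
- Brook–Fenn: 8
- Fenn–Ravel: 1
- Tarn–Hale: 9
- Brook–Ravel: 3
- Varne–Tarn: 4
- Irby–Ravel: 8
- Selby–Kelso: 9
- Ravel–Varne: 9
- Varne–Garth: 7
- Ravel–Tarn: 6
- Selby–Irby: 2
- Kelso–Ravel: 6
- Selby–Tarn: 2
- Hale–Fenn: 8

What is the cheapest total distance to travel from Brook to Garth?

Settle nodes by increasing distance from Brook:
Brook: 0
Ravel: 3  (via Brook)
Fenn: 4  (via Ravel)
Irby: 6  (via Brook)
Hale: 7  (via Irby)
Selby: 8  (via Irby)
Kelso: 9  (via Ravel)
Tarn: 9  (via Ravel)
Varne: 12  (via Ravel)
Garth: 14  (via Hale)
Shortest route: Brook → Irby → Hale → Garth = 14 km.

14 km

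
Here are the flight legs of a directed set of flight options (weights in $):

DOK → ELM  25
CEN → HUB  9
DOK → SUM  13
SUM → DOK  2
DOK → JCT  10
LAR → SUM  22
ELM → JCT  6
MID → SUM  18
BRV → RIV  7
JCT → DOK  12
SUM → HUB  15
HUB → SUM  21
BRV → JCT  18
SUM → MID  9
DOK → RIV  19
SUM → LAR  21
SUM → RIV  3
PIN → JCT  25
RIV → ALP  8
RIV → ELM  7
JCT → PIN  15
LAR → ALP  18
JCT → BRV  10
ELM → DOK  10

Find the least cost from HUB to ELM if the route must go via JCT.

$57

Shortest HUB→JCT: HUB–SUM–DOK–JCT = 33
Best JCT to ELM: JCT–BRV–RIV–ELM costing 24
Total via JCT: 33 + 24 = $57.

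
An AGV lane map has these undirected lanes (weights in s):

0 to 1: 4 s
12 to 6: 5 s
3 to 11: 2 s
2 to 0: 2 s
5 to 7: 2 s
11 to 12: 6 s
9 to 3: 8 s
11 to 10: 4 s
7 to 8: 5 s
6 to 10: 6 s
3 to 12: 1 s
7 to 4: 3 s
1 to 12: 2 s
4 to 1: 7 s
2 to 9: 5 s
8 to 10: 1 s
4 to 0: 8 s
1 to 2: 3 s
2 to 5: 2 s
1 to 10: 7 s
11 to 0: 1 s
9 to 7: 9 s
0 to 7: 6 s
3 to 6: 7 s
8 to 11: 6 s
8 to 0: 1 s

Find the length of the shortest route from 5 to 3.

Candidate routes:
5 → 7 → 0 → 11 → 3: 2+6+1+2 = 11
5 → 2 → 1 → 12 → 3: 2+3+2+1 = 8
5 → 2 → 0 → 11 → 3: 2+2+1+2 = 7
The minimum is 7 s via 5 → 2 → 0 → 11 → 3.

7 s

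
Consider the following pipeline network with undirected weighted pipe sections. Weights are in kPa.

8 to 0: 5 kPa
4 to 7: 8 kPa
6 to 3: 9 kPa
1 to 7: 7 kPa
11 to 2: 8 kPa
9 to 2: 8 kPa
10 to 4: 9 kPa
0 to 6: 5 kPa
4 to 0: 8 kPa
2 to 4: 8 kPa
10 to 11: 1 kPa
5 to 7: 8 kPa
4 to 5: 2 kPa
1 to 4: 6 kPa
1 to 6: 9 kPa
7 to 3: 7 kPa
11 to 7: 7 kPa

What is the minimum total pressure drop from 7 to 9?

Enumerating some paths:
7 → 11 → 2 → 9: 7+8+8 = 23
7 → 4 → 2 → 9: 8+8+8 = 24
7 → 5 → 4 → 2 → 9: 8+2+8+8 = 26
Cheapest is 7 → 11 → 2 → 9 at 23 kPa.

23 kPa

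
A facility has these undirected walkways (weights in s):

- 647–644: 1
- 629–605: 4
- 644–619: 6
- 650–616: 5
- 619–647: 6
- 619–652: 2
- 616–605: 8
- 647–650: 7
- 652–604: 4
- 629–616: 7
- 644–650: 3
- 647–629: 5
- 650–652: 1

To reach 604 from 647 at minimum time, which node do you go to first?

644

Compare a few routes:
647–644–650–652–604: 1+3+1+4 = 9
647–619–652–604: 6+2+4 = 12
647–650–652–604: 7+1+4 = 12
Cheapest is 647–644–650–652–604 at 9 s.
So from 647 the first move is to 644.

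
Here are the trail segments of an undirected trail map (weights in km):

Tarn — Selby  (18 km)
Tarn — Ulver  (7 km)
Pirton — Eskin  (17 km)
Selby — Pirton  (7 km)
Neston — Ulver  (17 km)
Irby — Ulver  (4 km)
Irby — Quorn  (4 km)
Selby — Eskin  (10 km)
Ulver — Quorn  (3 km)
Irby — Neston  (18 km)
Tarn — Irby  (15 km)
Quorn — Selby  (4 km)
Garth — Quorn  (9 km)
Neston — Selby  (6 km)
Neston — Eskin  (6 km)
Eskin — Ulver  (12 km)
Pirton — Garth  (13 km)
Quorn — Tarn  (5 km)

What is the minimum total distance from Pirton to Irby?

15 km

Running Dijkstra from Pirton:
Pirton: 0
Selby: 7  (via Pirton)
Quorn: 11  (via Selby)
Neston: 13  (via Selby)
Garth: 13  (via Pirton)
Ulver: 14  (via Quorn)
Irby: 15  (via Quorn)
Shortest route: Pirton–Selby–Quorn–Irby = 15 km.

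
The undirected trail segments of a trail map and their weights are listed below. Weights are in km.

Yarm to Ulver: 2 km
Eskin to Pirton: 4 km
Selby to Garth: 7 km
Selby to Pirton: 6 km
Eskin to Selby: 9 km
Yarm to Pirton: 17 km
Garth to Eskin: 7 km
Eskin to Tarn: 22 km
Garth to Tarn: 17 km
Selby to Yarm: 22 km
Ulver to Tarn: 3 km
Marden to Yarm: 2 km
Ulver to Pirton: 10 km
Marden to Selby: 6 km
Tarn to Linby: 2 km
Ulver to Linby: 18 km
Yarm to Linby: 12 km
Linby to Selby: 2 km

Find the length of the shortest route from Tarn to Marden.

7 km

Candidate routes:
Tarn → Linby → Selby → Marden: 2+2+6 = 10
Tarn → Ulver → Yarm → Marden: 3+2+2 = 7
The minimum is 7 km via Tarn → Ulver → Yarm → Marden.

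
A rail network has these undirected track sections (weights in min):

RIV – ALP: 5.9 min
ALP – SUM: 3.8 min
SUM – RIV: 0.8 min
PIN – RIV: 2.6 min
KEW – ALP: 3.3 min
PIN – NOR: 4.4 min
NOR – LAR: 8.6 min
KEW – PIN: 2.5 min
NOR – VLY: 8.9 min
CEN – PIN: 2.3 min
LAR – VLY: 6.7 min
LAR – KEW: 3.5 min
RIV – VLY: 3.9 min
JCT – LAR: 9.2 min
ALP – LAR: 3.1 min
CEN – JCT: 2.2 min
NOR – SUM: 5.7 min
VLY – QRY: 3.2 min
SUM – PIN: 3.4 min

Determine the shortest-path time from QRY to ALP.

11.7 min

Candidate routes:
QRY → VLY → LAR → ALP: 3.2+6.7+3.1 = 13
QRY → VLY → RIV → ALP: 3.2+3.9+5.9 = 13
QRY → VLY → RIV → SUM → ALP: 3.2+3.9+0.8+3.8 = 11.7
The minimum is 11.7 min via QRY → VLY → RIV → SUM → ALP.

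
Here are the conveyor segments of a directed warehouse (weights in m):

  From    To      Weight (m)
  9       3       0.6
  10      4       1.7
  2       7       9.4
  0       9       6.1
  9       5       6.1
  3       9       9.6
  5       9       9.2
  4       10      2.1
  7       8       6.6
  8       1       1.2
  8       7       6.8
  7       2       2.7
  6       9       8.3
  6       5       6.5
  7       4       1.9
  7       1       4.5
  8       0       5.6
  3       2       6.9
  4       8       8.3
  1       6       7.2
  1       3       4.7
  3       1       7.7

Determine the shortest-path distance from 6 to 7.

25.2 m

Running Dijkstra from 6:
6: 0
5: 6.5  (via 6)
9: 8.3  (via 6)
3: 8.9  (via 9)
2: 15.8  (via 3)
1: 16.6  (via 3)
7: 25.2  (via 2)
Shortest route: 6–9–3–2–7 = 25.2 m.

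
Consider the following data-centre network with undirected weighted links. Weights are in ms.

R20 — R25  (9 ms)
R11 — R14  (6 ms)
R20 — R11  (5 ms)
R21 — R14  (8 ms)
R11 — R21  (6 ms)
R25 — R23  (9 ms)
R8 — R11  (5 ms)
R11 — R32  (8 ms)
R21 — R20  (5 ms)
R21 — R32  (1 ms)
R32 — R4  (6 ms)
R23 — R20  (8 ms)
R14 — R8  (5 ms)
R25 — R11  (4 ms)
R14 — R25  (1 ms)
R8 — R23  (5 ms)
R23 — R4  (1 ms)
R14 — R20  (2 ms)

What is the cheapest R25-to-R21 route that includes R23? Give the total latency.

17 ms

Shortest R25→R23: R25–R23 = 9
Best R23 to R21: R23–R4–R32–R21 costing 8
Total via R23: 9 + 8 = 17 ms.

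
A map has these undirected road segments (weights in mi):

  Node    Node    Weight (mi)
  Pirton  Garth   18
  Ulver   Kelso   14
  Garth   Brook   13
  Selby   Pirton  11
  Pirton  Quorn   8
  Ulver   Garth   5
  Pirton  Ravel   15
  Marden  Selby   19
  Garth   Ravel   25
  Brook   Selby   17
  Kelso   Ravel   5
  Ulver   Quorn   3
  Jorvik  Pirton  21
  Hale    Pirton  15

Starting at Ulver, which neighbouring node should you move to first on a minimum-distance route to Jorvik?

Enumerating some paths:
Ulver → Quorn → Pirton → Jorvik: 3+8+21 = 32
Ulver → Garth → Pirton → Jorvik: 5+18+21 = 44
Cheapest is Ulver → Quorn → Pirton → Jorvik at 32 mi.
So from Ulver the first move is to Quorn.

Quorn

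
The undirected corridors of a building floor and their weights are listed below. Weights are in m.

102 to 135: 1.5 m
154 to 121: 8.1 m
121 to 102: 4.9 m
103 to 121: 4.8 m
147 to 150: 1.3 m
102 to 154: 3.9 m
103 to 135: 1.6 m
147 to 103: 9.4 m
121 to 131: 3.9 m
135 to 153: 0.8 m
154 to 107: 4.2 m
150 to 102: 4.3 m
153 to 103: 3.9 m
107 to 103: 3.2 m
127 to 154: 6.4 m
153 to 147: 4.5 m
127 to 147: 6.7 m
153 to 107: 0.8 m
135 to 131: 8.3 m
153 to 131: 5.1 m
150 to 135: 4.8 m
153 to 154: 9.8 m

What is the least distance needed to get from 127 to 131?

16.3 m

Shortest distances from 127:
127: 0
154: 6.4  (via 127)
147: 6.7  (via 127)
150: 8  (via 147)
102: 10.3  (via 154)
107: 10.6  (via 154)
153: 11.2  (via 147)
135: 11.8  (via 102)
103: 13.4  (via 135)
121: 14.5  (via 154)
131: 16.3  (via 153)
Shortest route: 127–147–153–131 = 16.3 m.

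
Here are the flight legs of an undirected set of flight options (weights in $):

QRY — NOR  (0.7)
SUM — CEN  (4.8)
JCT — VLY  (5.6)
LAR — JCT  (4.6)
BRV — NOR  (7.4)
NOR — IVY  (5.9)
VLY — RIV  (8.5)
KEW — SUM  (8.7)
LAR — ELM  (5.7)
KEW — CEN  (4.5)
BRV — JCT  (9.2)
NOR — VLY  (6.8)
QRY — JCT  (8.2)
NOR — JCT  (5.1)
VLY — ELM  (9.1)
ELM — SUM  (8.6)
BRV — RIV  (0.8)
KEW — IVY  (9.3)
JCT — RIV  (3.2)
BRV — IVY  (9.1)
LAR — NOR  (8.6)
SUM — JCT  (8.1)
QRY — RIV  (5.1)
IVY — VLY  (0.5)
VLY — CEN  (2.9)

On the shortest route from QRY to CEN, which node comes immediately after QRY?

Enumerating some paths:
QRY - NOR - JCT - VLY - CEN: 0.7+5.1+5.6+2.9 = 14.3
QRY - NOR - VLY - CEN: 0.7+6.8+2.9 = 10.4
QRY - NOR - IVY - VLY - CEN: 0.7+5.9+0.5+2.9 = 10
The minimum is $10 via QRY - NOR - IVY - VLY - CEN.
So from QRY the first move is to NOR.

NOR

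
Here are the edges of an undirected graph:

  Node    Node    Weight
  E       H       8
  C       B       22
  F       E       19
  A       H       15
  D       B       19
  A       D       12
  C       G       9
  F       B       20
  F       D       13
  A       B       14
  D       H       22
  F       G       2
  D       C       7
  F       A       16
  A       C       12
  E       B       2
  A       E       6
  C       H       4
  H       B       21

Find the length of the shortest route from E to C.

12

Candidate routes:
E - A - H - C: 6+15+4 = 25
E - A - C: 6+12 = 18
E - H - C: 8+4 = 12
E - B - C: 2+22 = 24
Cheapest is E - H - C at 12.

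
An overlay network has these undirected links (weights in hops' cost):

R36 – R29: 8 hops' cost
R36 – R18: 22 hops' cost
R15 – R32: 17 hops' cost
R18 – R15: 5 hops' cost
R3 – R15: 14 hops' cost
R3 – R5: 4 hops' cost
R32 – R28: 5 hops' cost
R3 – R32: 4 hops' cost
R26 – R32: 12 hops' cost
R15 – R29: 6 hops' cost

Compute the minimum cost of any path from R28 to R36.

36 hops' cost

Running Dijkstra from R28:
R28: 0
R32: 5  (via R28)
R3: 9  (via R32)
R5: 13  (via R3)
R26: 17  (via R32)
R15: 22  (via R32)
R18: 27  (via R15)
R29: 28  (via R15)
R36: 36  (via R29)
Shortest route: R28–R32–R15–R29–R36 = 36 hops' cost.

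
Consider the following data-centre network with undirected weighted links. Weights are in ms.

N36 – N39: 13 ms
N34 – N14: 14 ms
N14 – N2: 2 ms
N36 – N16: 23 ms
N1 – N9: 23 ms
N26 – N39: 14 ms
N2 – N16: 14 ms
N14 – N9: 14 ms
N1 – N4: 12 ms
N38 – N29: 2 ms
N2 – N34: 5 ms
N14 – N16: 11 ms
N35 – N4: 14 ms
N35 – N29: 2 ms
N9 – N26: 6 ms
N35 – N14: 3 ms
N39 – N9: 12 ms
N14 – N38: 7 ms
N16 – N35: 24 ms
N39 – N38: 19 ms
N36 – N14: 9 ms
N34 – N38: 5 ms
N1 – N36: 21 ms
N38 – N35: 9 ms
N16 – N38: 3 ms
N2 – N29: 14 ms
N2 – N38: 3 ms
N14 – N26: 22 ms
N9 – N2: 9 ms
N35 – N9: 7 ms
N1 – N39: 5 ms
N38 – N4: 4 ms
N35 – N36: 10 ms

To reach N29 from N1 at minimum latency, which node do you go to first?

Enumerating some paths:
N1–N4–N38–N29: 12+4+2 = 18
N1–N4–N38–N2–N14–N35–N29: 12+4+3+2+3+2 = 26
The minimum is 18 ms via N1–N4–N38–N29.
So from N1 the first move is to N4.

N4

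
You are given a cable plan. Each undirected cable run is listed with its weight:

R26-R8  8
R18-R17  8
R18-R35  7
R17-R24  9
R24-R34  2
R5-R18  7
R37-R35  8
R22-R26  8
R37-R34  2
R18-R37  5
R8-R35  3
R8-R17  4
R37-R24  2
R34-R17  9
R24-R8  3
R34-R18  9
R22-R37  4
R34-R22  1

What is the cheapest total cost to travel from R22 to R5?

Running Dijkstra from R22:
R22: 0
R34: 1  (via R22)
R37: 3  (via R34)
R24: 3  (via R34)
R8: 6  (via R24)
R26: 8  (via R22)
R18: 8  (via R37)
R35: 9  (via R8)
R17: 10  (via R34)
R5: 15  (via R18)
Shortest route: R22 → R34 → R37 → R18 → R5 = 15.

15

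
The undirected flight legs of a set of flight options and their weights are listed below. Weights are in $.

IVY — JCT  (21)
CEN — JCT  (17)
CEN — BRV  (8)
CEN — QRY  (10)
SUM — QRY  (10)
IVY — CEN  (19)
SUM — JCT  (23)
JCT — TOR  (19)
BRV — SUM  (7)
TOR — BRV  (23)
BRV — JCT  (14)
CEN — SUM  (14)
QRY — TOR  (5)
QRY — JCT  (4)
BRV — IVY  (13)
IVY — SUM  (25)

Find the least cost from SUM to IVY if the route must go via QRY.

Shortest SUM→QRY: SUM → QRY = 10
Shortest QRY→IVY: QRY → JCT → IVY = 25
Total via QRY: 10 + 25 = $35.

$35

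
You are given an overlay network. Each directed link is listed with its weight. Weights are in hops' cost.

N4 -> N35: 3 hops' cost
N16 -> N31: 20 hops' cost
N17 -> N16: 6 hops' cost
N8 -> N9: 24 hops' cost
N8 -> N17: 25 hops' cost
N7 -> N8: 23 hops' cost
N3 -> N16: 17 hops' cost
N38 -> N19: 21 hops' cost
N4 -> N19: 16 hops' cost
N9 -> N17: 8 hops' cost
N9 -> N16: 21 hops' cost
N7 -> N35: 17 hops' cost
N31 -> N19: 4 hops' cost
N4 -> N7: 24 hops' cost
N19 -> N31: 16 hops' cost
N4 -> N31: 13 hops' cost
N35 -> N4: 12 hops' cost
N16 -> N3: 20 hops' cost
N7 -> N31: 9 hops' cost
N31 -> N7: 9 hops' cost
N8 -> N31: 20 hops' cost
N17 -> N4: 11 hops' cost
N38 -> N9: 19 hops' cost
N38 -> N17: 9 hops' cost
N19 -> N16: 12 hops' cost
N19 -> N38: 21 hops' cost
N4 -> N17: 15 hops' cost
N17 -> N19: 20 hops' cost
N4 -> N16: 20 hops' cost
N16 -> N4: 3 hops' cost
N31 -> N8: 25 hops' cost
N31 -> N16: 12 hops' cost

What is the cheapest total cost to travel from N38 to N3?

35 hops' cost

Settle nodes by increasing distance from N38:
N38: 0
N17: 9  (via N38)
N16: 15  (via N17)
N4: 18  (via N16)
N9: 19  (via N38)
N35: 21  (via N4)
N19: 21  (via N38)
N31: 31  (via N4)
N3: 35  (via N16)
Shortest route: N38 → N17 → N16 → N3 = 35 hops' cost.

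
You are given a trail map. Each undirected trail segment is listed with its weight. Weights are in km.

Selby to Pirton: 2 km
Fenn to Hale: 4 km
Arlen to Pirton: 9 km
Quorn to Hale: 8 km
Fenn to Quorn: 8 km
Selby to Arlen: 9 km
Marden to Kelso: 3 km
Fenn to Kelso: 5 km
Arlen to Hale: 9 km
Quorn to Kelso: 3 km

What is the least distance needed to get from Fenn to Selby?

22 km

Running Dijkstra from Fenn:
Fenn: 0
Hale: 4  (via Fenn)
Kelso: 5  (via Fenn)
Marden: 8  (via Kelso)
Quorn: 8  (via Fenn)
Arlen: 13  (via Hale)
Selby: 22  (via Arlen)
Shortest route: Fenn–Hale–Arlen–Selby = 22 km.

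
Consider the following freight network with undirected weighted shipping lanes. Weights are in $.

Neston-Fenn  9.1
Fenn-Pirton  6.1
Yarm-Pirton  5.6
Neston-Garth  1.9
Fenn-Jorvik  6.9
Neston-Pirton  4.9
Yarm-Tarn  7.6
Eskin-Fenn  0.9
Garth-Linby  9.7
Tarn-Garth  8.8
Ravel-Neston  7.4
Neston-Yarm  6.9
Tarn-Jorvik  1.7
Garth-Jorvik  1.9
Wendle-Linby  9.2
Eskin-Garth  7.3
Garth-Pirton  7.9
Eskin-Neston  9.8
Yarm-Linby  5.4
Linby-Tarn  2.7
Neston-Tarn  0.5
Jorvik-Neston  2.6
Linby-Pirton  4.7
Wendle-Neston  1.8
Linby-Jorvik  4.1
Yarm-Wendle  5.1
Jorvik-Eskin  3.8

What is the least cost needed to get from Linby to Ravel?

$10.6

Compare a few routes:
Linby - Tarn - Jorvik - Neston - Ravel: 2.7+1.7+2.6+7.4 = 14.4
Linby - Jorvik - Neston - Ravel: 4.1+2.6+7.4 = 14.1
Linby - Jorvik - Tarn - Neston - Ravel: 4.1+1.7+0.5+7.4 = 13.7
Linby - Tarn - Neston - Ravel: 2.7+0.5+7.4 = 10.6
The minimum is $10.6 via Linby - Tarn - Neston - Ravel.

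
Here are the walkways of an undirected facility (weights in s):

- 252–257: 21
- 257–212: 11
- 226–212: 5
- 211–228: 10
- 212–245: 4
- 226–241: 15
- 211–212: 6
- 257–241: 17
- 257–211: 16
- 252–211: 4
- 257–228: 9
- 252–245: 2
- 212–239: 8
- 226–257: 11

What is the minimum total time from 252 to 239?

Shortest distances from 252:
252: 0
245: 2  (via 252)
211: 4  (via 252)
212: 6  (via 245)
226: 11  (via 212)
228: 14  (via 211)
239: 14  (via 212)
Shortest route: 252–245–212–239 = 14 s.

14 s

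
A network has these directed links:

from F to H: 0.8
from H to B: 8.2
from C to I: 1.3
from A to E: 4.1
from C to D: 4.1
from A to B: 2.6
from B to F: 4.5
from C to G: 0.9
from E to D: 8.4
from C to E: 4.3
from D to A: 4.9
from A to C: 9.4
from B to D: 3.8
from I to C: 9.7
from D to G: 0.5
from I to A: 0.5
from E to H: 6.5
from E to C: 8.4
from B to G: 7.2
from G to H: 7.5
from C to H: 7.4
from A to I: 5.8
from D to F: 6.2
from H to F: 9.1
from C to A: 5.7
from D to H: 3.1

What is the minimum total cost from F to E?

21.8

Compare a few routes:
F → H → B → D → A → E: 0.8+8.2+3.8+4.9+4.1 = 21.8
F → H → B → D → A → C → E: 0.8+8.2+3.8+4.9+9.4+4.3 = 31.4
The minimum is 21.8 via F → H → B → D → A → E.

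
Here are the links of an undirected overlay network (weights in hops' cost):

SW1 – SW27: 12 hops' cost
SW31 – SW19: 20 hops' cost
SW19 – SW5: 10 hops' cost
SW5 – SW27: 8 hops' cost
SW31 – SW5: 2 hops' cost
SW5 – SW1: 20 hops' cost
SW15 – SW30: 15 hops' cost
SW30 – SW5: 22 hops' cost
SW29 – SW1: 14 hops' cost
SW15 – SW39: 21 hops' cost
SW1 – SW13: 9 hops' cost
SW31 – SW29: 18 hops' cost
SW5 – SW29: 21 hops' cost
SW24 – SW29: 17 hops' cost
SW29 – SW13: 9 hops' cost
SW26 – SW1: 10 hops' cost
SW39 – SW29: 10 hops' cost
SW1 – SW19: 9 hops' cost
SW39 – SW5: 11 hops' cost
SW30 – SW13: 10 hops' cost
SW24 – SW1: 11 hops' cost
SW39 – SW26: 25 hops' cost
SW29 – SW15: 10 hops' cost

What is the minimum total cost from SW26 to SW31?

Running Dijkstra from SW26:
SW26: 0
SW1: 10  (via SW26)
SW19: 19  (via SW1)
SW13: 19  (via SW1)
SW24: 21  (via SW1)
SW27: 22  (via SW1)
SW29: 24  (via SW1)
SW39: 25  (via SW26)
SW30: 29  (via SW13)
SW5: 29  (via SW19)
SW31: 31  (via SW5)
Shortest route: SW26–SW1–SW19–SW5–SW31 = 31 hops' cost.

31 hops' cost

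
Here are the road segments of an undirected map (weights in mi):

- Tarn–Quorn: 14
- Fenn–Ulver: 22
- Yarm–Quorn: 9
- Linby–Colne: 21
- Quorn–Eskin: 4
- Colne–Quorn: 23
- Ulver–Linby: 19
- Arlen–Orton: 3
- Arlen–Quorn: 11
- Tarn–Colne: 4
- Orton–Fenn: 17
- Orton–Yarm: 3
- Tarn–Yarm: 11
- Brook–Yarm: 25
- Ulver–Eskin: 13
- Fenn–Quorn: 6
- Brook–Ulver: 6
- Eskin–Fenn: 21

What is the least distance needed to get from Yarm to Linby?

36 mi

Settle nodes by increasing distance from Yarm:
Yarm: 0
Orton: 3  (via Yarm)
Arlen: 6  (via Orton)
Quorn: 9  (via Yarm)
Tarn: 11  (via Yarm)
Eskin: 13  (via Quorn)
Fenn: 15  (via Quorn)
Colne: 15  (via Tarn)
Brook: 25  (via Yarm)
Ulver: 26  (via Eskin)
Linby: 36  (via Colne)
Shortest route: Yarm–Tarn–Colne–Linby = 36 mi.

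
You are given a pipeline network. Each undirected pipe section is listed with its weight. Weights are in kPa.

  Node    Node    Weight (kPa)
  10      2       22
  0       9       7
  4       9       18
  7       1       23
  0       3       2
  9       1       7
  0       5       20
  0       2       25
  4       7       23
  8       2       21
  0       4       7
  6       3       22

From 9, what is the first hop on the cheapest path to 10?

Enumerating some paths:
9 → 1 → 7 → 4 → 0 → 2 → 10: 7+23+23+7+25+22 = 107
9 → 4 → 0 → 2 → 10: 18+7+25+22 = 72
9 → 0 → 2 → 10: 7+25+22 = 54
The minimum is 54 kPa via 9 → 0 → 2 → 10.
So from 9 the first move is to 0.

0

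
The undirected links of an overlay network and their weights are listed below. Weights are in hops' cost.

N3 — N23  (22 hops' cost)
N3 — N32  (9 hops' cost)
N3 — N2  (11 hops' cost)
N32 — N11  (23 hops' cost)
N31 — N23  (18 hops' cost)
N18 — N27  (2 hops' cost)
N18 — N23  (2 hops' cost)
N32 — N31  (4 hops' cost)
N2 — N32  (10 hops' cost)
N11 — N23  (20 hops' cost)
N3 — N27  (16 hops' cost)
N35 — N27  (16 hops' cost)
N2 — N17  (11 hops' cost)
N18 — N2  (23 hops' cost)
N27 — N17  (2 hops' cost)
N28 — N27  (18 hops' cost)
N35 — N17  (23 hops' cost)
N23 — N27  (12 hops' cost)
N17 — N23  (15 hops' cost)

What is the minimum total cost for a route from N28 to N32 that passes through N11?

65 hops' cost

Shortest N28→N11: N28 → N27 → N18 → N23 → N11 = 42
Shortest N11→N32: N11 → N32 = 23
Total via N11: 42 + 23 = 65 hops' cost.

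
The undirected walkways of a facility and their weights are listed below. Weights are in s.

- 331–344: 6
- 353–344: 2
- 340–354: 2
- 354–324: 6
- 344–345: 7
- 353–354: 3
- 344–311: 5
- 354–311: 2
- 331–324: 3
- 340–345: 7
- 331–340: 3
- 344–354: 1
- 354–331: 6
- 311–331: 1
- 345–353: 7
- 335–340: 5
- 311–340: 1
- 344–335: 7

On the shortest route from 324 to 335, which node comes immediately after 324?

Enumerating some paths:
324 → 331 → 340 → 335: 3+3+5 = 11
324 → 331 → 311 → 340 → 335: 3+1+1+5 = 10
324 → 354 → 340 → 335: 6+2+5 = 13
The minimum is 10 s via 324 → 331 → 311 → 340 → 335.
So from 324 the first move is to 331.

331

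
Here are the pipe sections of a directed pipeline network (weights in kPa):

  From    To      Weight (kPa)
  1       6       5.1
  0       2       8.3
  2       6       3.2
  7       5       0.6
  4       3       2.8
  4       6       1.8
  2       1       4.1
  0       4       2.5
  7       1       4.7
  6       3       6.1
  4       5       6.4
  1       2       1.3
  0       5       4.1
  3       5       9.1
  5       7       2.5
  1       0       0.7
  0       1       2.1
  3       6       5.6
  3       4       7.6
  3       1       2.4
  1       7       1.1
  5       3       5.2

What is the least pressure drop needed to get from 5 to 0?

Compare a few routes:
5 → 7 → 1 → 0: 2.5+4.7+0.7 = 7.9
5 → 3 → 1 → 0: 5.2+2.4+0.7 = 8.3
Cheapest is 5 → 7 → 1 → 0 at 7.9 kPa.

7.9 kPa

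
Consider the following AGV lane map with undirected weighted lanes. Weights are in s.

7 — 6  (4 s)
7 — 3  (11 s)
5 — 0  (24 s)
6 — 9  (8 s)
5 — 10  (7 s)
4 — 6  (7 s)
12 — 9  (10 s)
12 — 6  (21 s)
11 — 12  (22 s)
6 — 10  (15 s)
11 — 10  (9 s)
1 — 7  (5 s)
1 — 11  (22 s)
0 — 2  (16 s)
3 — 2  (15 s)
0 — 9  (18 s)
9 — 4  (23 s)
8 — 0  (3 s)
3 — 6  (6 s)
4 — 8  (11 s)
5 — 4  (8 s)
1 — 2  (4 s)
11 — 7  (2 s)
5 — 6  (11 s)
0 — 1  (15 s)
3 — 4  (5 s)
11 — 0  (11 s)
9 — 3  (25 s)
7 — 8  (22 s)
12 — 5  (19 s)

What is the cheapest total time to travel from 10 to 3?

Candidate routes:
10 → 5 → 4 → 3: 7+8+5 = 20
10 → 11 → 7 → 6 → 3: 9+2+4+6 = 21
10 → 6 → 3: 15+6 = 21
The minimum is 20 s via 10 → 5 → 4 → 3.

20 s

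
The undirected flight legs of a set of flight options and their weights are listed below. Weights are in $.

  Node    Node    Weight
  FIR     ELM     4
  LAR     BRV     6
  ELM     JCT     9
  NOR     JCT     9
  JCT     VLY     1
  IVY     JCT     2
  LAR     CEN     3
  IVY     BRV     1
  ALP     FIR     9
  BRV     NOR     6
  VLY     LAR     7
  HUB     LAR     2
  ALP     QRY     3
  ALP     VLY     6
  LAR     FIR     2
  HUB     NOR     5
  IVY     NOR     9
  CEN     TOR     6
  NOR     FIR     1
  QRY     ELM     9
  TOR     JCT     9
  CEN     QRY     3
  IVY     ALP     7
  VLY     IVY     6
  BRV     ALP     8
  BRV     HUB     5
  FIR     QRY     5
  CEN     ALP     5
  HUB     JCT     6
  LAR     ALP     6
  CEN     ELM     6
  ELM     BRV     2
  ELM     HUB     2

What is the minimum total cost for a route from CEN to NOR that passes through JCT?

$20

Best CEN to JCT: CEN–LAR–HUB–JCT costing 11
Shortest JCT→NOR: JCT–NOR = 9
Total via JCT: 11 + 9 = $20.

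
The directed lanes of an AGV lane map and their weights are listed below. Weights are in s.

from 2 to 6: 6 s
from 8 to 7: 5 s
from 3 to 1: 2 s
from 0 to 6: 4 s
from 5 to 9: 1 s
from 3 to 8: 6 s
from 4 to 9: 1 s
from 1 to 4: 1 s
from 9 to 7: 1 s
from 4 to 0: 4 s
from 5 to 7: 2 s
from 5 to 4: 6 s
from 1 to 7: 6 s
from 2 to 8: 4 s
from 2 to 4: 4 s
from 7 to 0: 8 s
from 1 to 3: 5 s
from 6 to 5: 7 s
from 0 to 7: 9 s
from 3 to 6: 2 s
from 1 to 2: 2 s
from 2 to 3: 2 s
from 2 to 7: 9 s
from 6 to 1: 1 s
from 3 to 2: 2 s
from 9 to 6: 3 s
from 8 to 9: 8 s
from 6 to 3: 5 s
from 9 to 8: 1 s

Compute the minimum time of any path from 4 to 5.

11 s

Running Dijkstra from 4:
4: 0
9: 1  (via 4)
7: 2  (via 9)
8: 2  (via 9)
0: 4  (via 4)
6: 4  (via 9)
1: 5  (via 6)
2: 7  (via 1)
3: 9  (via 6)
5: 11  (via 6)
Shortest route: 4–9–6–5 = 11 s.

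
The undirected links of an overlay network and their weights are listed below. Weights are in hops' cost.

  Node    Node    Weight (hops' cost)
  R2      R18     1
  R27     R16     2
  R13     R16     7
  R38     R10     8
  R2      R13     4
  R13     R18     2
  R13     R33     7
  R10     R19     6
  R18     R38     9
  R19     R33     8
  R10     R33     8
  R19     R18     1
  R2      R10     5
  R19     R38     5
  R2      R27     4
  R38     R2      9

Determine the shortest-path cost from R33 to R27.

14 hops' cost

Running Dijkstra from R33:
R33: 0
R13: 7  (via R33)
R19: 8  (via R33)
R10: 8  (via R33)
R18: 9  (via R13)
R2: 10  (via R18)
R38: 13  (via R19)
R27: 14  (via R2)
Shortest route: R33 → R13 → R18 → R2 → R27 = 14 hops' cost.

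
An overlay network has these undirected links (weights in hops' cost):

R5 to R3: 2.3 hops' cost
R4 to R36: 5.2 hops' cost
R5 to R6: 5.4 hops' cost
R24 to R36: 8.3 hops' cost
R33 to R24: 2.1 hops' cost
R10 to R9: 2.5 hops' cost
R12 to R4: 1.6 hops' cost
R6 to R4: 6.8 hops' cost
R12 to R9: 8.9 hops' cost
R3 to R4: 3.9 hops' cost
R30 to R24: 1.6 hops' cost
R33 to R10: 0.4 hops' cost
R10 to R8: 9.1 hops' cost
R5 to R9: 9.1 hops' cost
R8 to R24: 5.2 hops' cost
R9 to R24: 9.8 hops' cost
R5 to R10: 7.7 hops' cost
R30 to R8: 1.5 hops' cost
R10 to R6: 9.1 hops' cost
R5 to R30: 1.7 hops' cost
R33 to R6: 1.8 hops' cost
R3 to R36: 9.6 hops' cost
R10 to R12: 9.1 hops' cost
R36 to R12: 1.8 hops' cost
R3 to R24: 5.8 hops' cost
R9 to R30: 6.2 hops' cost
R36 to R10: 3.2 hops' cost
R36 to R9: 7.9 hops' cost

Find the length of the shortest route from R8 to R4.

Candidate routes:
R8–R30–R5–R3–R4: 1.5+1.7+2.3+3.9 = 9.4
R8–R30–R24–R33–R10–R36–R12–R4: 1.5+1.6+2.1+0.4+3.2+1.8+1.6 = 12.2
R8–R30–R24–R33–R6–R4: 1.5+1.6+2.1+1.8+6.8 = 13.8
R8–R30–R24–R3–R4: 1.5+1.6+5.8+3.9 = 12.8
Cheapest is R8–R30–R5–R3–R4 at 9.4 hops' cost.

9.4 hops' cost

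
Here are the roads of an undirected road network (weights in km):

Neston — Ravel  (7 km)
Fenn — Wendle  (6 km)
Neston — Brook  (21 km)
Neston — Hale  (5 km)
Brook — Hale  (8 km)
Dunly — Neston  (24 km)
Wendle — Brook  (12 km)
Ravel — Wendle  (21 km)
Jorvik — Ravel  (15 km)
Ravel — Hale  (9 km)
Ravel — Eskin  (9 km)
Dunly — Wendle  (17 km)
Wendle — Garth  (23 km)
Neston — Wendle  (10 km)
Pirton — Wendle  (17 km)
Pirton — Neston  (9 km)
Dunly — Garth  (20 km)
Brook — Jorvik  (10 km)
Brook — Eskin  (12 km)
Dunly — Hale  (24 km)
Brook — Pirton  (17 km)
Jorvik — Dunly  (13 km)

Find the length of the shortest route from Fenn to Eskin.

Running Dijkstra from Fenn:
Fenn: 0
Wendle: 6  (via Fenn)
Neston: 16  (via Wendle)
Brook: 18  (via Wendle)
Hale: 21  (via Neston)
Ravel: 23  (via Neston)
Dunly: 23  (via Wendle)
Pirton: 23  (via Wendle)
Jorvik: 28  (via Brook)
Garth: 29  (via Wendle)
Eskin: 30  (via Brook)
Shortest route: Fenn–Wendle–Brook–Eskin = 30 km.

30 km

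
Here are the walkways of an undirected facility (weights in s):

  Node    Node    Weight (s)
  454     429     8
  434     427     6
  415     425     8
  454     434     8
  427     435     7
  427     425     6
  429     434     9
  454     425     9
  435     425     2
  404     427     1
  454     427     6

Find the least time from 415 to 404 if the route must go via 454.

24 s

Best 415 to 454: 415–425–454 costing 17
Shortest 454→404: 454–427–404 = 7
Total via 454: 17 + 7 = 24 s.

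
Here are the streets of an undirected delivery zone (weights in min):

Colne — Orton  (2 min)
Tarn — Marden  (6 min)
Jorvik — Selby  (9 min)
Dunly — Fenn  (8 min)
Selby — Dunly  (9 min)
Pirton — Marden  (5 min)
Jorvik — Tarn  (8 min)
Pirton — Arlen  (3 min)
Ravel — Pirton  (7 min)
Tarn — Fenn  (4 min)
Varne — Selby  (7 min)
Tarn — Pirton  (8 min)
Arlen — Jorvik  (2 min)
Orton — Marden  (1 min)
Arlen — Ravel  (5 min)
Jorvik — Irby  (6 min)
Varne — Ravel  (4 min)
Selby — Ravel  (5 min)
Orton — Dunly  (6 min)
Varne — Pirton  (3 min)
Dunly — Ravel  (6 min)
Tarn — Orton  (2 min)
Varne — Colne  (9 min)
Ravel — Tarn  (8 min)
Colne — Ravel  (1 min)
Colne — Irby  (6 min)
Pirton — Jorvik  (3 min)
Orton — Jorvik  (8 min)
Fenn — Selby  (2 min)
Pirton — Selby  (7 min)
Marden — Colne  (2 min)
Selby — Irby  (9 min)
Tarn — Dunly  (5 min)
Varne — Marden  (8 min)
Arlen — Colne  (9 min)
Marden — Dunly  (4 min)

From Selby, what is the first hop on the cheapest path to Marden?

Ravel

Candidate routes:
Selby–Ravel–Colne–Orton–Marden: 5+1+2+1 = 9
Selby–Ravel–Colne–Marden: 5+1+2 = 8
Selby–Fenn–Tarn–Orton–Marden: 2+4+2+1 = 9
The minimum is 8 min via Selby–Ravel–Colne–Marden.
So from Selby the first move is to Ravel.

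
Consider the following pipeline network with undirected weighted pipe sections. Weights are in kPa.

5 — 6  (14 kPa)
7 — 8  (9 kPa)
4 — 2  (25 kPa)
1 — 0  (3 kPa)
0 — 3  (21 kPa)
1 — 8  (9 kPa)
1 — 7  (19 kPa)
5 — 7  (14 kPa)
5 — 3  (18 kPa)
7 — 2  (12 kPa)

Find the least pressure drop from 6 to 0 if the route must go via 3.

Shortest 6→3: 6–5–3 = 32
Shortest 3→0: 3–0 = 21
Total via 3: 32 + 21 = 53 kPa.

53 kPa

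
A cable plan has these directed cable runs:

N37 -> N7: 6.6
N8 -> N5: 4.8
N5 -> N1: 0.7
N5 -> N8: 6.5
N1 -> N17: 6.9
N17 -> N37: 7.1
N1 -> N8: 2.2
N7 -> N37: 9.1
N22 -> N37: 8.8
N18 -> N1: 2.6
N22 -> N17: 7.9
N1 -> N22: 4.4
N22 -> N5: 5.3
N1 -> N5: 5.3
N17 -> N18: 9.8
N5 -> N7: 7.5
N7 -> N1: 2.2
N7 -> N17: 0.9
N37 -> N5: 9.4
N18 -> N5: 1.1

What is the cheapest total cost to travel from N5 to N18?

17.4

Running Dijkstra from N5:
N5: 0
N1: 0.7  (via N5)
N8: 2.9  (via N1)
N22: 5.1  (via N1)
N7: 7.5  (via N5)
N17: 7.6  (via N1)
N37: 13.9  (via N22)
N18: 17.4  (via N17)
Shortest route: N5 → N1 → N17 → N18 = 17.4.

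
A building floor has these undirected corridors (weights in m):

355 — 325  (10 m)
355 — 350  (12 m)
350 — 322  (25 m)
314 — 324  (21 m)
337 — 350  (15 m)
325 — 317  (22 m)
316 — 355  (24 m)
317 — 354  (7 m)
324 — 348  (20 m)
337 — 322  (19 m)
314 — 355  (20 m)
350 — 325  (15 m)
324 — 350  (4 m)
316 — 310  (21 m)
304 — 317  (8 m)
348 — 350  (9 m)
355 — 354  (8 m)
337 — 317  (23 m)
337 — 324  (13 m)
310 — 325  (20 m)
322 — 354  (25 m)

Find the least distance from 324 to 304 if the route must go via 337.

44 m

Best 324 to 337: 324–337 costing 13
Shortest 337→304: 337–317–304 = 31
Total via 337: 13 + 31 = 44 m.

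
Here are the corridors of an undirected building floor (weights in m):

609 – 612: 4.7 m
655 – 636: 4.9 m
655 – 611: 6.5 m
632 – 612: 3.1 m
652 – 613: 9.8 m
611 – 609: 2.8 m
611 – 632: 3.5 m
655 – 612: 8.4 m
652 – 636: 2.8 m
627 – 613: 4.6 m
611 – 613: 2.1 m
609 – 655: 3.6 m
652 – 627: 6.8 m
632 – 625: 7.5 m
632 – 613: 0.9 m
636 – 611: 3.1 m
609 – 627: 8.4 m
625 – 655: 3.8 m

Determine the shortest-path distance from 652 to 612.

12 m

Candidate routes:
652 → 636 → 611 → 632 → 612: 2.8+3.1+3.5+3.1 = 12.5
652 → 636 → 611 → 613 → 632 → 612: 2.8+3.1+2.1+0.9+3.1 = 12
The minimum is 12 m via 652 → 636 → 611 → 613 → 632 → 612.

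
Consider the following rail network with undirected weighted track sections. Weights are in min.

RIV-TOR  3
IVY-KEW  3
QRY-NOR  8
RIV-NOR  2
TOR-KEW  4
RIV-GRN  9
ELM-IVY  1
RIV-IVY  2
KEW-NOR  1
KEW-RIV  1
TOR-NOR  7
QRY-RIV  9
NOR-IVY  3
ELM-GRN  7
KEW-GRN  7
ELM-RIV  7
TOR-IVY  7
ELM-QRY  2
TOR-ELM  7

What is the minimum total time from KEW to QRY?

6 min

Candidate routes:
KEW → NOR → RIV → IVY → ELM → QRY: 1+2+2+1+2 = 8
KEW → IVY → ELM → QRY: 3+1+2 = 6
KEW → NOR → IVY → ELM → QRY: 1+3+1+2 = 7
Cheapest is KEW → IVY → ELM → QRY at 6 min.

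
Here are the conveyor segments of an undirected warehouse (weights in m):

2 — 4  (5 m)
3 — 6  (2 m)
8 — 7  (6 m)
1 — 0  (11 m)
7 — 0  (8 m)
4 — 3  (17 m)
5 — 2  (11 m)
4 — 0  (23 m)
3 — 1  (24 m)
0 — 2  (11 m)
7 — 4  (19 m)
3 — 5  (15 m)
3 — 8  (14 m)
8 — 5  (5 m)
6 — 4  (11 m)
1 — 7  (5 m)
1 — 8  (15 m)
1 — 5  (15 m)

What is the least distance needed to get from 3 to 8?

Shortest distances from 3:
3: 0
6: 2  (via 3)
4: 13  (via 6)
8: 14  (via 3)
Shortest route: 3 → 8 = 14 m.

14 m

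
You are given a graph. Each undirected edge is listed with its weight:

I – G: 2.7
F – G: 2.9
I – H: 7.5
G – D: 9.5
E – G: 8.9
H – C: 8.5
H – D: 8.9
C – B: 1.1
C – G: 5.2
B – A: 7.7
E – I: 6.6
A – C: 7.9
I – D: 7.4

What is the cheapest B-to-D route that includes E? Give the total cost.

29.2

Best B to E: B–C–G–E costing 15.2
Shortest E→D: E–I–D = 14
Total via E: 15.2 + 14 = 29.2.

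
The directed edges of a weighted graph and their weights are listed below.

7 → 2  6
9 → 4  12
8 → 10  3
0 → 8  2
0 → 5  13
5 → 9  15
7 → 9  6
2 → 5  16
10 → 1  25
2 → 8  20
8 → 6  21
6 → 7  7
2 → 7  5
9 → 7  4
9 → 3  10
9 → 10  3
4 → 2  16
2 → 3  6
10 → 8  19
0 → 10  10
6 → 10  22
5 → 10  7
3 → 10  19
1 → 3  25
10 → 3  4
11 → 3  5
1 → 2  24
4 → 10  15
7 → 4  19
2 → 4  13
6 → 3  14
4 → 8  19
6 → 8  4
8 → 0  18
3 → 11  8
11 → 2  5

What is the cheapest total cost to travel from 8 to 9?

31

Candidate routes:
8 → 10 → 3 → 11 → 2 → 7 → 9: 3+4+8+5+5+6 = 31
8 → 6 → 7 → 9: 21+7+6 = 34
Cheapest is 8 → 10 → 3 → 11 → 2 → 7 → 9 at 31.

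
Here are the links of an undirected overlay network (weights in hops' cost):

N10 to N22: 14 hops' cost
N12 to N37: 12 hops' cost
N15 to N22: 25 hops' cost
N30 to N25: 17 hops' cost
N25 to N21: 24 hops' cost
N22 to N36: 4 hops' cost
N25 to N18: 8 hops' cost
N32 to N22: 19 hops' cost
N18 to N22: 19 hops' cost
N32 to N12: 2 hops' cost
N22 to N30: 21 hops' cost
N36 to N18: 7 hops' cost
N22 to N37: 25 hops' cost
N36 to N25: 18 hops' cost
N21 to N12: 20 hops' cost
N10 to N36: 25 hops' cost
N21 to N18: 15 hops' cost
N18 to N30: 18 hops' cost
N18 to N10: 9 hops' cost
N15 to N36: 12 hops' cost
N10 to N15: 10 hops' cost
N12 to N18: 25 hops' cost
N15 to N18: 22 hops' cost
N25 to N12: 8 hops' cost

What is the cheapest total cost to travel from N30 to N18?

18 hops' cost

Candidate routes:
N30 - N25 - N18: 17+8 = 25
N30 - N18: 18 = 18
N30 - N22 - N36 - N18: 21+4+7 = 32
Cheapest is N30 - N18 at 18 hops' cost.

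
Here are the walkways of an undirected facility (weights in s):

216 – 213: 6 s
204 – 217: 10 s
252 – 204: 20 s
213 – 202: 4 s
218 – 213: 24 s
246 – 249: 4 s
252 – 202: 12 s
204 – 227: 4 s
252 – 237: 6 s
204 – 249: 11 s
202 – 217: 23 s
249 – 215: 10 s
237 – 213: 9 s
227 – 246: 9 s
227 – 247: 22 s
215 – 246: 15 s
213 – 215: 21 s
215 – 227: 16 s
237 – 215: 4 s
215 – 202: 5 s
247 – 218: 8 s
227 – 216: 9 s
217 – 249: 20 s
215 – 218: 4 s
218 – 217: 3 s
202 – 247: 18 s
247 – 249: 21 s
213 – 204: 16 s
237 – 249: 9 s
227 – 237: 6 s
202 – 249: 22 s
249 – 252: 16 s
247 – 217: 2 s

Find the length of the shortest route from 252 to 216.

21 s

Candidate routes:
252 → 202 → 213 → 216: 12+4+6 = 22
252 → 237 → 227 → 216: 6+6+9 = 21
Cheapest is 252 → 237 → 227 → 216 at 21 s.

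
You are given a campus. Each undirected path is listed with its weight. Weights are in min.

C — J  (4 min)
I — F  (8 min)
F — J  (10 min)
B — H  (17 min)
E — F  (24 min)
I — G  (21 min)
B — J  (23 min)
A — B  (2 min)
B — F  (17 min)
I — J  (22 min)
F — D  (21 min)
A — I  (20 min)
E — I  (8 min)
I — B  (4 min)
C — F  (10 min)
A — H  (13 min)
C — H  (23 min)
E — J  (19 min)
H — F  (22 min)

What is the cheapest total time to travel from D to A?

Enumerating some paths:
D–F–I–B–A: 21+8+4+2 = 35
D–F–I–A: 21+8+20 = 49
D–F–B–A: 21+17+2 = 40
Cheapest is D–F–I–B–A at 35 min.

35 min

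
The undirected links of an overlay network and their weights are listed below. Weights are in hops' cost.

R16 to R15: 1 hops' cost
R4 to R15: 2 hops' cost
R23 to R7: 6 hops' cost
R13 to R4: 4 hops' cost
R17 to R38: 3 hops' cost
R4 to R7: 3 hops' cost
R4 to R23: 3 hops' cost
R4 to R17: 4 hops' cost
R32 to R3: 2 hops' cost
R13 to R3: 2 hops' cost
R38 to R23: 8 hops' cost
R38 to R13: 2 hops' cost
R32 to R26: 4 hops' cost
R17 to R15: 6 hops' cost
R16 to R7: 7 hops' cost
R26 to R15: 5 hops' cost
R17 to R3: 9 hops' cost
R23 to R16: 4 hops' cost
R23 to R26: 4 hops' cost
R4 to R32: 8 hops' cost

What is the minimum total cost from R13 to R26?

Settle nodes by increasing distance from R13:
R13: 0
R3: 2  (via R13)
R38: 2  (via R13)
R32: 4  (via R3)
R4: 4  (via R13)
R17: 5  (via R38)
R15: 6  (via R4)
R7: 7  (via R4)
R16: 7  (via R15)
R23: 7  (via R4)
R26: 8  (via R32)
Shortest route: R13–R3–R32–R26 = 8 hops' cost.

8 hops' cost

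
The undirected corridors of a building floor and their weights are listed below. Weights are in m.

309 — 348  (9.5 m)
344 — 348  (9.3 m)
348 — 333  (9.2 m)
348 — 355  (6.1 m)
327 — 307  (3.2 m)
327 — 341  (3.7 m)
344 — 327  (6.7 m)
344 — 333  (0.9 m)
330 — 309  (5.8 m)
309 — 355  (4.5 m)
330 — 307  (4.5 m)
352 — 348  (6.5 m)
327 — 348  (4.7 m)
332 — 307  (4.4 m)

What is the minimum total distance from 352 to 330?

Running Dijkstra from 352:
352: 0
348: 6.5  (via 352)
327: 11.2  (via 348)
355: 12.6  (via 348)
307: 14.4  (via 327)
341: 14.9  (via 327)
333: 15.7  (via 348)
344: 15.8  (via 348)
309: 16  (via 348)
332: 18.8  (via 307)
330: 18.9  (via 307)
Shortest route: 352 → 348 → 327 → 307 → 330 = 18.9 m.

18.9 m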